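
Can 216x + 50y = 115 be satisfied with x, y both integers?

gcd(216, 50) = 2  (216 = 4×50 + 16, 50 = 3×16 + 2, 16 = 8×2).
2 does not divide 115 (remainder 1), so no integer solutions.

no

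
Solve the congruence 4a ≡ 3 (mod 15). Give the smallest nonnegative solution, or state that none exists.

12

gcd(15, 4):
  15 = 3*4 + 3
  4 = 1*3 + 1
  3 = 3*1
so gcd(15, 4) = 1.
1 divides 3, so solutions exist.
Back-substitute for Bézout coefficients:
  1 = 4 - 1*3
  ... = 4*(4) + 15*(-1)
So 4*(4) ≡ 1 (mod 15); multiply by 3: a ≡ 12 (mod 15).
Smallest nonnegative: a = 12 mod 15 = 12.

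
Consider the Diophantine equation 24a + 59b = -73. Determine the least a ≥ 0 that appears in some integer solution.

24

gcd(59, 24):
  59 = 2·24 + 11
  24 = 2·11 + 2
  11 = 5·2 + 1
  2 = 2·1
so gcd(59, 24) = 1.
1 divides -73, so solutions exist.
Back-substitute for Bézout coefficients:
  1 = 11 - 5·2
  ... = 24·(-27) + 59·(11)
Scale by -73/1 = -73: (a₀, b₀) = (1971, -803).
General solution: a = 1971 + 59t, b = -803 - 24t for integer t.
a ≥ 0: smallest is 1971 mod 59 = 24 (at t = -33), with b = -11.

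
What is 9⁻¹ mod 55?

gcd(55, 9) = 1  (55 = 6·9 + 1, 9 = 9·1).
Back-substituting, 9·(-6) + 55·(1) = 1.
So 9·-6 ≡ 1 (mod 55), and -6 mod 55 = 49.

49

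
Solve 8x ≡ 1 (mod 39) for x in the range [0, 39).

5

gcd(39, 8) = 1.
By Bézout, 8*(5) + 39*(-1) = 1.
So 8*5 ≡ 1 (mod 39), and 5 mod 39 = 5.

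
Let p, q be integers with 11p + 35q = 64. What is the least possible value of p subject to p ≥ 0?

9

gcd(35, 11) = 1  (35 = 3*11 + 2, 11 = 5*2 + 1, 2 = 2*1).
1 divides 64, so solutions exist.
Back-substituting, 11*(16) + 35*(-5) = 1.
Scale by 64/1 = 64: (p₀, q₀) = (1024, -320).
General solution: p = 1024 + 35t, q = -320 - 11t for integer t.
p ≥ 0: smallest is 1024 mod 35 = 9 (at t = -29), with q = -1.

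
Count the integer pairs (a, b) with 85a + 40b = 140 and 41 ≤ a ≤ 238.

25

gcd(85, 40) = 5  (85 = 2·40 + 5, 40 = 8·5).
Back-substituting, 85·(1) + 40·(-2) = 5.
Scale by 28: particular solution (28, -56); reduce a mod 8: (4, -5).
General solution: a = 4 + 8t, b = -5 - 17t for integer t.
41 ≤ 4 + 8t ≤ 238 gives t ∈ [5, 29], which is 25 values.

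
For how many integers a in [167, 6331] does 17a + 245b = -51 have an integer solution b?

25

gcd(245, 17):
  245 = 14*17 + 7
  17 = 2*7 + 3
  7 = 2*3 + 1
  3 = 3*1
so gcd(245, 17) = 1.
Back-substitute for Bézout coefficients:
  1 = 7 - 2*3
  ... = 17*(-72) + 245*(5)
Scale by -51: particular solution (3672, -255); reduce a mod 245: (242, -17).
General solution: a = 242 + 245t, b = -17 - 17t for integer t.
167 ≤ 242 + 245t ≤ 6331 gives t ∈ [0, 24], which is 25 values.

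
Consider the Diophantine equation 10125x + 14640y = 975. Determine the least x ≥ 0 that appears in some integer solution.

123

gcd(14640, 10125):
  14640 = 1·10125 + 4515
  10125 = 2·4515 + 1095
  4515 = 4·1095 + 135
  1095 = 8·135 + 15
  135 = 9·15
so gcd(14640, 10125) = 15.
15 divides 975, so solutions exist.
Back-substitute for Bézout coefficients:
  15 = 1095 - 8·135
  ... = 10125·(107) + 14640·(-74)
Scale by 975/15 = 65: (x₀, y₀) = (6955, -4810).
General solution: x = 6955 + 976t, y = -4810 - 675t for integer t.
x ≥ 0: smallest is 6955 mod 976 = 123 (at t = -7), with y = -85.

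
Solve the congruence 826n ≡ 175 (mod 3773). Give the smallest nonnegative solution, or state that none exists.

gcd(3773, 826) = 7.
7 divides 175, so solutions exist.
By Bézout, 826·(-169) + 3773·(37) = 7.
So 826·(-169) ≡ 7 (mod 3773); multiply by 25: n ≡ -4225 (mod 539).
Smallest nonnegative: n = -4225 mod 539 = 87.

87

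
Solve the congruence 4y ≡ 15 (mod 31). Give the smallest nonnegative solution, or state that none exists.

27

gcd(31, 4) = 1.
1 divides 15, so solutions exist.
By Bézout, 4·(8) + 31·(-1) = 1.
So 4·(8) ≡ 1 (mod 31); multiply by 15: y ≡ 120 (mod 31).
Smallest nonnegative: y = 120 mod 31 = 27.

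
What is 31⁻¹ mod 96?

31

gcd(96, 31) = 1.
By Bézout, 31×(31) + 96×(-10) = 1.
So 31×31 ≡ 1 (mod 96), and 31 mod 96 = 31.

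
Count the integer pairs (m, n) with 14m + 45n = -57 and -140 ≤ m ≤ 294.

gcd(45, 14):
  45 = 3*14 + 3
  14 = 4*3 + 2
  3 = 1*2 + 1
  2 = 2*1
so gcd(45, 14) = 1.
Back-substitute for Bézout coefficients:
  1 = 3 - 1*2
  ... = 14*(-16) + 45*(5)
Scale by -57: particular solution (912, -285); reduce m mod 45: (12, -5).
General solution: m = 12 + 45t, n = -5 - 14t for integer t.
-140 ≤ 12 + 45t ≤ 294 gives t ∈ [-3, 6], which is 10 values.

10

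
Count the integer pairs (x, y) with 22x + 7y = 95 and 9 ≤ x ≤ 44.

5

gcd(22, 7) = 1  (22 = 3*7 + 1, 7 = 7*1).
Back-substituting, 22*(1) + 7*(-3) = 1.
Scale by 95: particular solution (95, -285); reduce x mod 7: (4, 1).
General solution: x = 4 + 7t, y = 1 - 22t for integer t.
9 ≤ 4 + 7t ≤ 44 gives t ∈ [1, 5], which is 5 values.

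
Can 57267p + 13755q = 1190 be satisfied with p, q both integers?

gcd(57267, 13755) = 21  (57267 = 4*13755 + 2247, 13755 = 6*2247 + 273, 2247 = 8*273 + 63, 273 = 4*63 + 21, 63 = 3*21).
21 does not divide 1190 (remainder 14), so no integer solutions.

no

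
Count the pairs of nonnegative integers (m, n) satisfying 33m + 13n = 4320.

10

gcd(33, 13):
  33 = 2·13 + 7
  13 = 1·7 + 6
  7 = 1·6 + 1
  6 = 6·1
so gcd(33, 13) = 1.
Back-substitute for Bézout coefficients:
  1 = 7 - 1·6
  ... = 33·(2) + 13·(-5)
Scale by 4320: one solution is (8640, -21600). Reduce m mod 13: (8, 312).
General: m = 8 + 13t, n = 312 - 33t.
m ≥ 0 ⇒ t ≥ 0; n ≥ 0 ⇒ t ≤ 9. So t ∈ [0, 9]: 10 solutions.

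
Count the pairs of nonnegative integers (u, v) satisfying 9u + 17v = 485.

gcd(17, 9) = 1  (17 = 1·9 + 8, 9 = 1·8 + 1, 8 = 8·1).
Back-substituting, 9·(2) + 17·(-1) = 1.
Scale by 485: one solution is (970, -485). Reduce u mod 17: (1, 28).
General: u = 1 + 17t, v = 28 - 9t.
u ≥ 0 ⇒ t ≥ 0; v ≥ 0 ⇒ t ≤ 3. So t ∈ [0, 3]: 4 solutions.

4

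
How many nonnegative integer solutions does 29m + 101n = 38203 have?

13

gcd(101, 29):
  101 = 3×29 + 14
  29 = 2×14 + 1
  14 = 14×1
so gcd(101, 29) = 1.
Back-substitute for Bézout coefficients:
  1 = 29 - 2×14
  ... = 29×(7) + 101×(-2)
Scale by 38203: one solution is (267421, -76406). Reduce m mod 101: (74, 357).
General: m = 74 + 101t, n = 357 - 29t.
m ≥ 0 ⇒ t ≥ 0; n ≥ 0 ⇒ t ≤ 12. So t ∈ [0, 12]: 13 solutions.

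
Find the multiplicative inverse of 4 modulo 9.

gcd(9, 4) = 1.
By Bézout, 4·(-2) + 9·(1) = 1.
So 4·-2 ≡ 1 (mod 9), and -2 mod 9 = 7.

7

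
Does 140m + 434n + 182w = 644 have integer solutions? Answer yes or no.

yes

gcd(434, 140) = 14  (434 = 3·140 + 14, 140 = 10·14).
gcd(14, 182) = 14.
14 divides 644, so integer solutions exist.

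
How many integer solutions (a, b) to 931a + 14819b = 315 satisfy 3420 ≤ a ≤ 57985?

gcd(14819, 931):
  14819 = 15*931 + 854
  931 = 1*854 + 77
  854 = 11*77 + 7
  77 = 11*7
so gcd(14819, 931) = 7.
Back-substitute for Bézout coefficients:
  7 = 854 - 11*77
  ... = 931*(-191) + 14819*(12)
Scale by 45: particular solution (-8595, 540); reduce a mod 2117: (1990, -125).
General solution: a = 1990 + 2117t, b = -125 - 133t for integer t.
3420 ≤ 1990 + 2117t ≤ 57985 gives t ∈ [1, 26], which is 26 values.

26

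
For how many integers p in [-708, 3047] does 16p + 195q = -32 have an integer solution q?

gcd(195, 16) = 1  (195 = 12·16 + 3, 16 = 5·3 + 1, 3 = 3·1).
Back-substituting, 16·(61) + 195·(-5) = 1.
Scale by -32: particular solution (-1952, 160); reduce p mod 195: (193, -16).
General solution: p = 193 + 195t, q = -16 - 16t for integer t.
-708 ≤ 193 + 195t ≤ 3047 gives t ∈ [-4, 14], which is 19 values.

19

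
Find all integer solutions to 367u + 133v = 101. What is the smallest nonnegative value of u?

gcd(367, 133):
  367 = 2*133 + 101
  133 = 1*101 + 32
  101 = 3*32 + 5
  32 = 6*5 + 2
  5 = 2*2 + 1
  2 = 2*1
so gcd(367, 133) = 1.
1 divides 101, so solutions exist.
Back-substitute for Bézout coefficients:
  1 = 5 - 2*2
  ... = 367*(54) + 133*(-149)
Scale by 101/1 = 101: (u₀, v₀) = (5454, -15049).
General solution: u = 5454 + 133t, v = -15049 - 367t for integer t.
u ≥ 0: smallest is 5454 mod 133 = 1 (at t = -41), with v = -2.

1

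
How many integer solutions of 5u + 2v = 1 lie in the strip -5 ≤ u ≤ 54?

30

gcd(5, 2):
  5 = 2×2 + 1
  2 = 2×1
so gcd(5, 2) = 1.
Back-substitute for Bézout coefficients:
  1 = 5 - 2×2
  ... = 5×(1) + 2×(-2)
Scale by 1: particular solution (1, -2); reduce u mod 2: (1, -2).
General solution: u = 1 + 2t, v = -2 - 5t for integer t.
-5 ≤ 1 + 2t ≤ 54 gives t ∈ [-3, 26], which is 30 values.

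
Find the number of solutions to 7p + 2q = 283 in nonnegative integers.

gcd(7, 2):
  7 = 3*2 + 1
  2 = 2*1
so gcd(7, 2) = 1.
Back-substitute for Bézout coefficients:
  1 = 7 - 3*2
  ... = 7*(1) + 2*(-3)
Scale by 283: one solution is (283, -849). Reduce p mod 2: (1, 138).
General: p = 1 + 2t, q = 138 - 7t.
p ≥ 0 ⇒ t ≥ 0; q ≥ 0 ⇒ t ≤ 19. So t ∈ [0, 19]: 20 solutions.

20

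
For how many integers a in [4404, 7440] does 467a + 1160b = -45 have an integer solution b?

gcd(1160, 467) = 1.
By Bézout, 467*(-77) + 1160*(31) = 1.
Particular solution: (1145, -461).
General solution: a = 1145 + 1160t, b = -461 - 467t for integer t.
4404 ≤ 1145 + 1160t ≤ 7440 gives t ∈ [3, 5], which is 3 values.

3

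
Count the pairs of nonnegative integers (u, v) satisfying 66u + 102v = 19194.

gcd(102, 66) = 6  (102 = 1·66 + 36, 66 = 1·36 + 30, 36 = 1·30 + 6, 30 = 5·6).
Back-substituting, 66·(-3) + 102·(2) = 6.
Scale by 3199: one solution is (-9597, 6398). Reduce u mod 17: (8, 183).
General: u = 8 + 17t, v = 183 - 11t.
u ≥ 0 ⇒ t ≥ 0; v ≥ 0 ⇒ t ≤ 16. So t ∈ [0, 16]: 17 solutions.

17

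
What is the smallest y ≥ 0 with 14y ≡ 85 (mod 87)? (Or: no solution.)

gcd(87, 14) = 1.
1 divides 85, so solutions exist.
By Bézout, 14×(-31) + 87×(5) = 1.
So 14×(-31) ≡ 1 (mod 87); multiply by 85: y ≡ -2635 (mod 87).
Smallest nonnegative: y = -2635 mod 87 = 62.

62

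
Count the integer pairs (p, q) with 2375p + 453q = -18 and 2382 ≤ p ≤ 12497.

22

gcd(2375, 453) = 1  (2375 = 5×453 + 110, 453 = 4×110 + 13, 110 = 8×13 + 6, 13 = 2×6 + 1, 6 = 6×1).
Back-substituting, 2375×(-70) + 453×(367) = 1.
Scale by -18: particular solution (1260, -6606); reduce p mod 453: (354, -1856).
General solution: p = 354 + 453t, q = -1856 - 2375t for integer t.
2382 ≤ 354 + 453t ≤ 12497 gives t ∈ [5, 26], which is 22 values.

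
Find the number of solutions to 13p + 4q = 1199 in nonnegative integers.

23

gcd(13, 4) = 1.
By Bézout, 13×(1) + 4×(-3) = 1.
One solution: (3, 290).
General: p = 3 + 4t, q = 290 - 13t.
p ≥ 0 ⇒ t ≥ 0; q ≥ 0 ⇒ t ≤ 22. So t ∈ [0, 22]: 23 solutions.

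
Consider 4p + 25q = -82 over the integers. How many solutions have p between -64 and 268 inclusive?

gcd(25, 4) = 1.
By Bézout, 4·(-6) + 25·(1) = 1.
Particular solution: (17, -6).
General solution: p = 17 + 25t, q = -6 - 4t for integer t.
-64 ≤ 17 + 25t ≤ 268 gives t ∈ [-3, 10], which is 14 values.

14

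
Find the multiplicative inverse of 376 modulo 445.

316

gcd(445, 376) = 1  (445 = 1*376 + 69, 376 = 5*69 + 31, 69 = 2*31 + 7, 31 = 4*7 + 3, 7 = 2*3 + 1, 3 = 3*1).
Back-substituting, 376*(-129) + 445*(109) = 1.
So 376*-129 ≡ 1 (mod 445), and -129 mod 445 = 316.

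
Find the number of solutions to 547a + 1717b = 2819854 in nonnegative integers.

3

gcd(1717, 547) = 1.
By Bézout, 547*(-113) + 1717*(36) = 1.
One solution: (792, 1390).
General: a = 792 + 1717t, b = 1390 - 547t.
a ≥ 0 ⇒ t ≥ 0; b ≥ 0 ⇒ t ≤ 2. So t ∈ [0, 2]: 3 solutions.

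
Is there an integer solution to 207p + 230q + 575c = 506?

yes

gcd(230, 207) = 23  (230 = 1×207 + 23, 207 = 9×23).
gcd(23, 575) = 23.
23 divides 506, so integer solutions exist.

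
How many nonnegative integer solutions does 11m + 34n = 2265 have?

gcd(34, 11) = 1  (34 = 3·11 + 1, 11 = 11·1).
Back-substituting, 11·(-3) + 34·(1) = 1.
Scale by 2265: one solution is (-6795, 2265). Reduce m mod 34: (5, 65).
General: m = 5 + 34t, n = 65 - 11t.
m ≥ 0 ⇒ t ≥ 0; n ≥ 0 ⇒ t ≤ 5. So t ∈ [0, 5]: 6 solutions.

6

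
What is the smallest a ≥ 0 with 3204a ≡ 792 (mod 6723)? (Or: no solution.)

59

gcd(6723, 3204):
  6723 = 2*3204 + 315
  3204 = 10*315 + 54
  315 = 5*54 + 45
  54 = 1*45 + 9
  45 = 5*9
so gcd(6723, 3204) = 9.
9 divides 792, so solutions exist.
Back-substitute for Bézout coefficients:
  9 = 54 - 1*45
  ... = 3204*(128) + 6723*(-61)
So 3204*(128) ≡ 9 (mod 6723); multiply by 88: a ≡ 11264 (mod 747).
Smallest nonnegative: a = 11264 mod 747 = 59.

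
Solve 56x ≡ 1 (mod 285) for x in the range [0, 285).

gcd(285, 56):
  285 = 5·56 + 5
  56 = 11·5 + 1
  5 = 5·1
so gcd(285, 56) = 1.
Back-substitute for Bézout coefficients:
  1 = 56 - 11·5
  ... = 56·(56) + 285·(-11)
So 56·56 ≡ 1 (mod 285), and 56 mod 285 = 56.

56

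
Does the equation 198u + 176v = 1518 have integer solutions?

gcd(198, 176) = 22.
22 divides 1518, so integer solutions exist.

yes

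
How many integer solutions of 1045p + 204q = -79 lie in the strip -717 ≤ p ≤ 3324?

20

gcd(1045, 204) = 1  (1045 = 5×204 + 25, 204 = 8×25 + 4, 25 = 6×4 + 1, 4 = 4×1).
Back-substituting, 1045×(49) + 204×(-251) = 1.
Scale by -79: particular solution (-3871, 19829); reduce p mod 204: (5, -26).
General solution: p = 5 + 204t, q = -26 - 1045t for integer t.
-717 ≤ 5 + 204t ≤ 3324 gives t ∈ [-3, 16], which is 20 values.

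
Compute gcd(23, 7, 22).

1

gcd(23, 7) = 1  (23 = 3*7 + 2, 7 = 3*2 + 1, 2 = 2*1).
gcd(1, 22) = 1.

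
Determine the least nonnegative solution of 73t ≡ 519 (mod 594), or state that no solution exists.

357

gcd(594, 73) = 1.
1 divides 519, so solutions exist.
By Bézout, 73*(-179) + 594*(22) = 1.
So 73*(-179) ≡ 1 (mod 594); multiply by 519: t ≡ -92901 (mod 594).
Smallest nonnegative: t = -92901 mod 594 = 357.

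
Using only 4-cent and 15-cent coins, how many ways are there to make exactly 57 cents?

1

Need nonnegative integers with 4j + 15k = 57.
gcd(4, 15) = 1, and 4·(4) + 15·(-1) = 1.
So (j₀, k₀) = (228, -57); general j = 228 + 15t, k = -57 - 4t.
j ≥ 0 ⇒ t ≥ -15; k ≥ 0 ⇒ t ≤ -15. That's 1 value of t.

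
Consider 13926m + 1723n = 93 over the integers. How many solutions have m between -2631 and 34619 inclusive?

gcd(13926, 1723) = 1  (13926 = 8×1723 + 142, 1723 = 12×142 + 19, 142 = 7×19 + 9, 19 = 2×9 + 1, 9 = 9×1).
Back-substituting, 13926×(-182) + 1723×(1471) = 1.
Scale by 93: particular solution (-16926, 136803); reduce m mod 1723: (304, -2457).
General solution: m = 304 + 1723t, n = -2457 - 13926t for integer t.
-2631 ≤ 304 + 1723t ≤ 34619 gives t ∈ [-1, 19], which is 21 values.

21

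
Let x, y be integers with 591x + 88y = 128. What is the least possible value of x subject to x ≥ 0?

gcd(591, 88) = 1.
1 divides 128, so solutions exist.
By Bézout, 591*(7) + 88*(-47) = 1.
Scale by 128/1 = 128: (x₀, y₀) = (896, -6016).
General solution: x = 896 + 88t, y = -6016 - 591t for integer t.
x ≥ 0: smallest is 896 mod 88 = 16 (at t = -10), with y = -106.

16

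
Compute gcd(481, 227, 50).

gcd(481, 227) = 1  (481 = 2*227 + 27, 227 = 8*27 + 11, 27 = 2*11 + 5, 11 = 2*5 + 1, 5 = 5*1).
gcd(1, 50) = 1.

1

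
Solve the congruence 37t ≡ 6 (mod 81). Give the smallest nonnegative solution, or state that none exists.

33

gcd(81, 37) = 1.
1 divides 6, so solutions exist.
By Bézout, 37*(-35) + 81*(16) = 1.
So 37*(-35) ≡ 1 (mod 81); multiply by 6: t ≡ -210 (mod 81).
Smallest nonnegative: t = -210 mod 81 = 33.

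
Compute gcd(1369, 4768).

1

gcd(4768, 1369):
  4768 = 3*1369 + 661
  1369 = 2*661 + 47
  661 = 14*47 + 3
  47 = 15*3 + 2
  3 = 1*2 + 1
  2 = 2*1
so gcd(4768, 1369) = 1.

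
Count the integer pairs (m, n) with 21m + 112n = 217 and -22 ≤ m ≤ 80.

gcd(112, 21):
  112 = 5×21 + 7
  21 = 3×7
so gcd(112, 21) = 7.
Back-substitute for Bézout coefficients:
  7 = 112 - 5×21
  ... = 21×(-5) + 112×(1)
Scale by 31: particular solution (-155, 31); reduce m mod 16: (5, 1).
General solution: m = 5 + 16t, n = 1 - 3t for integer t.
-22 ≤ 5 + 16t ≤ 80 gives t ∈ [-1, 4], which is 6 values.

6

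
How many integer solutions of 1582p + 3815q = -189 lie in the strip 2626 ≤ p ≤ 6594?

8

gcd(3815, 1582) = 7  (3815 = 2*1582 + 651, 1582 = 2*651 + 280, 651 = 2*280 + 91, 280 = 3*91 + 7, 91 = 13*7).
Back-substituting, 1582*(41) + 3815*(-17) = 7.
Scale by -27: particular solution (-1107, 459); reduce p mod 545: (528, -219).
General solution: p = 528 + 545t, q = -219 - 226t for integer t.
2626 ≤ 528 + 545t ≤ 6594 gives t ∈ [4, 11], which is 8 values.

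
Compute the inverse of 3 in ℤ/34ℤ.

23

gcd(34, 3):
  34 = 11·3 + 1
  3 = 3·1
so gcd(34, 3) = 1.
Back-substitute for Bézout coefficients:
  1 = 34 - 11·3
  ... = 3·(-11) + 34·(1)
So 3·-11 ≡ 1 (mod 34), and -11 mod 34 = 23.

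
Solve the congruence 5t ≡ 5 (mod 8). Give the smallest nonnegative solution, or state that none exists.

1

gcd(8, 5):
  8 = 1·5 + 3
  5 = 1·3 + 2
  3 = 1·2 + 1
  2 = 2·1
so gcd(8, 5) = 1.
1 divides 5, so solutions exist.
Back-substitute for Bézout coefficients:
  1 = 3 - 1·2
  ... = 5·(-3) + 8·(2)
So 5·(-3) ≡ 1 (mod 8); multiply by 5: t ≡ -15 (mod 8).
Smallest nonnegative: t = -15 mod 8 = 1.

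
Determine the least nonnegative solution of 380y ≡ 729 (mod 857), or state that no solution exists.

gcd(857, 380):
  857 = 2·380 + 97
  380 = 3·97 + 89
  97 = 1·89 + 8
  89 = 11·8 + 1
  8 = 8·1
so gcd(857, 380) = 1.
1 divides 729, so solutions exist.
Back-substitute for Bézout coefficients:
  1 = 89 - 11·8
  ... = 380·(106) + 857·(-47)
So 380·(106) ≡ 1 (mod 857); multiply by 729: y ≡ 77274 (mod 857).
Smallest nonnegative: y = 77274 mod 857 = 144.

144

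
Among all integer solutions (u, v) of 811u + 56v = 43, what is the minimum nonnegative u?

gcd(811, 56) = 1  (811 = 14*56 + 27, 56 = 2*27 + 2, 27 = 13*2 + 1, 2 = 2*1).
1 divides 43, so solutions exist.
Back-substituting, 811*(27) + 56*(-391) = 1.
Scale by 43/1 = 43: (u₀, v₀) = (1161, -16813).
General solution: u = 1161 + 56t, v = -16813 - 811t for integer t.
u ≥ 0: smallest is 1161 mod 56 = 41 (at t = -20), with v = -593.

41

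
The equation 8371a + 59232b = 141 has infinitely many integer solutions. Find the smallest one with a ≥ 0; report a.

gcd(59232, 8371) = 1  (59232 = 7·8371 + 635, 8371 = 13·635 + 116, 635 = 5·116 + 55, 116 = 2·55 + 6, 55 = 9·6 + 1, 6 = 6·1).
1 divides 141, so solutions exist.
Back-substituting, 8371·(-9701) + 59232·(1371) = 1.
Scale by 141/1 = 141: (a₀, b₀) = (-1367841, 193311).
General solution: a = -1367841 + 59232t, b = 193311 - 8371t for integer t.
a ≥ 0: smallest is -1367841 mod 59232 = 53727 (at t = 24), with b = -7593.

53727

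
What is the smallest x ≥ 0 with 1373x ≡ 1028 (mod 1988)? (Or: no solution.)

gcd(1988, 1373) = 1.
1 divides 1028, so solutions exist.
By Bézout, 1373×(-139) + 1988×(96) = 1.
So 1373×(-139) ≡ 1 (mod 1988); multiply by 1028: x ≡ -142892 (mod 1988).
Smallest nonnegative: x = -142892 mod 1988 = 244.

244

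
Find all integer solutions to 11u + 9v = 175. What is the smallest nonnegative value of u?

2

gcd(11, 9) = 1  (11 = 1*9 + 2, 9 = 4*2 + 1, 2 = 2*1).
1 divides 175, so solutions exist.
Back-substituting, 11*(-4) + 9*(5) = 1.
Scale by 175/1 = 175: (u₀, v₀) = (-700, 875).
General solution: u = -700 + 9t, v = 875 - 11t for integer t.
u ≥ 0: smallest is -700 mod 9 = 2 (at t = 78), with v = 17.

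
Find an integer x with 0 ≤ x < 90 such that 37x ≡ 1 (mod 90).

gcd(90, 37) = 1.
By Bézout, 37·(-17) + 90·(7) = 1.
So 37·-17 ≡ 1 (mod 90), and -17 mod 90 = 73.

73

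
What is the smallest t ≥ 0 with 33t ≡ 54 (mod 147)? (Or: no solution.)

gcd(147, 33) = 3  (147 = 4·33 + 15, 33 = 2·15 + 3, 15 = 5·3).
3 divides 54, so solutions exist.
Back-substituting, 33·(9) + 147·(-2) = 3.
So 33·(9) ≡ 3 (mod 147); multiply by 18: t ≡ 162 (mod 49).
Smallest nonnegative: t = 162 mod 49 = 15.

15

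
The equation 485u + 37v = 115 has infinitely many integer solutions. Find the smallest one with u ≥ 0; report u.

gcd(485, 37):
  485 = 13·37 + 4
  37 = 9·4 + 1
  4 = 4·1
so gcd(485, 37) = 1.
1 divides 115, so solutions exist.
Back-substitute for Bézout coefficients:
  1 = 37 - 9·4
  ... = 485·(-9) + 37·(118)
Scale by 115/1 = 115: (u₀, v₀) = (-1035, 13570).
General solution: u = -1035 + 37t, v = 13570 - 485t for integer t.
u ≥ 0: smallest is -1035 mod 37 = 1 (at t = 28), with v = -10.

1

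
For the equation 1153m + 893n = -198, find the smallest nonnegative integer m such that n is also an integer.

432

gcd(1153, 893) = 1.
1 divides -198, so solutions exist.
By Bézout, 1153*(79) + 893*(-102) = 1.
Scale by -198/1 = -198: (m₀, n₀) = (-15642, 20196).
General solution: m = -15642 + 893t, n = 20196 - 1153t for integer t.
m ≥ 0: smallest is -15642 mod 893 = 432 (at t = 18), with n = -558.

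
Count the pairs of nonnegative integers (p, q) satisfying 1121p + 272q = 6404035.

21

gcd(1121, 272) = 1  (1121 = 4*272 + 33, 272 = 8*33 + 8, 33 = 4*8 + 1, 8 = 8*1).
Back-substituting, 1121*(33) + 272*(-136) = 1.
Scale by 6404035: one solution is (211333155, -870948760). Reduce p mod 272: (35, 23400).
General: p = 35 + 272t, q = 23400 - 1121t.
p ≥ 0 ⇒ t ≥ 0; q ≥ 0 ⇒ t ≤ 20. So t ∈ [0, 20]: 21 solutions.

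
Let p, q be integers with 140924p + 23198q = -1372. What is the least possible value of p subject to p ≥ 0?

gcd(140924, 23198) = 14  (140924 = 6·23198 + 1736, 23198 = 13·1736 + 630, 1736 = 2·630 + 476, 630 = 1·476 + 154, 476 = 3·154 + 14, 154 = 11·14).
14 divides -1372, so solutions exist.
Back-substituting, 140924·(147) + 23198·(-893) = 14.
Scale by -1372/14 = -98: (p₀, q₀) = (-14406, 87514).
General solution: p = -14406 + 1657t, q = 87514 - 10066t for integer t.
p ≥ 0: smallest is -14406 mod 1657 = 507 (at t = 9), with q = -3080.

507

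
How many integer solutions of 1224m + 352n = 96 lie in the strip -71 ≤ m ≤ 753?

gcd(1224, 352):
  1224 = 3·352 + 168
  352 = 2·168 + 16
  168 = 10·16 + 8
  16 = 2·8
so gcd(1224, 352) = 8.
Back-substitute for Bézout coefficients:
  8 = 168 - 10·16
  ... = 1224·(21) + 352·(-73)
Scale by 12: particular solution (252, -876); reduce m mod 44: (32, -111).
General solution: m = 32 + 44t, n = -111 - 153t for integer t.
-71 ≤ 32 + 44t ≤ 753 gives t ∈ [-2, 16], which is 19 values.

19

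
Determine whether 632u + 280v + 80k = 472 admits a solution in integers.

gcd(632, 280):
  632 = 2*280 + 72
  280 = 3*72 + 64
  72 = 1*64 + 8
  64 = 8*8
so gcd(632, 280) = 8.
gcd(8, 80) = 8.
8 divides 472, so integer solutions exist.

yes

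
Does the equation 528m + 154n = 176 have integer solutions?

gcd(528, 154):
  528 = 3×154 + 66
  154 = 2×66 + 22
  66 = 3×22
so gcd(528, 154) = 22.
22 divides 176, so integer solutions exist.

yes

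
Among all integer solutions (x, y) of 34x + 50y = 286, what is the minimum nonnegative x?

gcd(50, 34):
  50 = 1×34 + 16
  34 = 2×16 + 2
  16 = 8×2
so gcd(50, 34) = 2.
2 divides 286, so solutions exist.
Back-substitute for Bézout coefficients:
  2 = 34 - 2×16
  ... = 34×(3) + 50×(-2)
Scale by 286/2 = 143: (x₀, y₀) = (429, -286).
General solution: x = 429 + 25t, y = -286 - 17t for integer t.
x ≥ 0: smallest is 429 mod 25 = 4 (at t = -17), with y = 3.

4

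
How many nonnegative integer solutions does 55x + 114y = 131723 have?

gcd(114, 55):
  114 = 2*55 + 4
  55 = 13*4 + 3
  4 = 1*3 + 1
  3 = 3*1
so gcd(114, 55) = 1.
Back-substitute for Bézout coefficients:
  1 = 4 - 1*3
  ... = 55*(-29) + 114*(14)
Scale by 131723: one solution is (-3819967, 1844122). Reduce x mod 114: (59, 1127).
General: x = 59 + 114t, y = 1127 - 55t.
x ≥ 0 ⇒ t ≥ 0; y ≥ 0 ⇒ t ≤ 20. So t ∈ [0, 20]: 21 solutions.

21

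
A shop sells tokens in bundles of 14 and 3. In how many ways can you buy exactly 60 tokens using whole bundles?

2

Need nonnegative integers with 14j + 3k = 60.
gcd(14, 3) = 1, and 14·(-1) + 3·(5) = 1.
So (j₀, k₀) = (-60, 300); general j = -60 + 3t, k = 300 - 14t.
j ≥ 0 ⇒ t ≥ 20; k ≥ 0 ⇒ t ≤ 21. That's 2 values of t.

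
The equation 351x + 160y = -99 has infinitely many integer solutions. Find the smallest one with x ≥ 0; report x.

gcd(351, 160):
  351 = 2·160 + 31
  160 = 5·31 + 5
  31 = 6·5 + 1
  5 = 5·1
so gcd(351, 160) = 1.
1 divides -99, so solutions exist.
Back-substitute for Bézout coefficients:
  1 = 31 - 6·5
  ... = 351·(31) + 160·(-68)
Scale by -99/1 = -99: (x₀, y₀) = (-3069, 6732).
General solution: x = -3069 + 160t, y = 6732 - 351t for integer t.
x ≥ 0: smallest is -3069 mod 160 = 131 (at t = 20), with y = -288.

131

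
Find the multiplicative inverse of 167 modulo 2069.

gcd(2069, 167) = 1.
By Bézout, 167·(-223) + 2069·(18) = 1.
So 167·-223 ≡ 1 (mod 2069), and -223 mod 2069 = 1846.

1846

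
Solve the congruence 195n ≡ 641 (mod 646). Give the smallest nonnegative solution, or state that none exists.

265

gcd(646, 195):
  646 = 3·195 + 61
  195 = 3·61 + 12
  61 = 5·12 + 1
  12 = 12·1
so gcd(646, 195) = 1.
1 divides 641, so solutions exist.
Back-substitute for Bézout coefficients:
  1 = 61 - 5·12
  ... = 195·(-53) + 646·(16)
So 195·(-53) ≡ 1 (mod 646); multiply by 641: n ≡ -33973 (mod 646).
Smallest nonnegative: n = -33973 mod 646 = 265.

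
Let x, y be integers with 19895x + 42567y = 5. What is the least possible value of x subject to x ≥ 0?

gcd(42567, 19895) = 1  (42567 = 2×19895 + 2777, 19895 = 7×2777 + 456, 2777 = 6×456 + 41, 456 = 11×41 + 5, 41 = 8×5 + 1, 5 = 5×1).
1 divides 5, so solutions exist.
Back-substituting, 19895×(-8308) + 42567×(3883) = 1.
Scale by 5/1 = 5: (x₀, y₀) = (-41540, 19415).
General solution: x = -41540 + 42567t, y = 19415 - 19895t for integer t.
x ≥ 0: smallest is -41540 mod 42567 = 1027 (at t = 1), with y = -480.

1027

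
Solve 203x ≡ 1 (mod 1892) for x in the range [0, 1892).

1659

gcd(1892, 203):
  1892 = 9×203 + 65
  203 = 3×65 + 8
  65 = 8×8 + 1
  8 = 8×1
so gcd(1892, 203) = 1.
Back-substitute for Bézout coefficients:
  1 = 65 - 8×8
  ... = 203×(-233) + 1892×(25)
So 203×-233 ≡ 1 (mod 1892), and -233 mod 1892 = 1659.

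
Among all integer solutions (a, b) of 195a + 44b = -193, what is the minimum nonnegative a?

gcd(195, 44) = 1  (195 = 4*44 + 19, 44 = 2*19 + 6, 19 = 3*6 + 1, 6 = 6*1).
1 divides -193, so solutions exist.
Back-substituting, 195*(7) + 44*(-31) = 1.
Scale by -193/1 = -193: (a₀, b₀) = (-1351, 5983).
General solution: a = -1351 + 44t, b = 5983 - 195t for integer t.
a ≥ 0: smallest is -1351 mod 44 = 13 (at t = 31), with b = -62.

13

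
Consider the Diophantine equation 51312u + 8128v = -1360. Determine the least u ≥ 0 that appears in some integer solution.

41

gcd(51312, 8128):
  51312 = 6·8128 + 2544
  8128 = 3·2544 + 496
  2544 = 5·496 + 64
  496 = 7·64 + 48
  64 = 1·48 + 16
  48 = 3·16
so gcd(51312, 8128) = 16.
16 divides -1360, so solutions exist.
Back-substitute for Bézout coefficients:
  16 = 64 - 1·48
  ... = 51312·(131) + 8128·(-827)
Scale by -1360/16 = -85: (u₀, v₀) = (-11135, 70295).
General solution: u = -11135 + 508t, v = 70295 - 3207t for integer t.
u ≥ 0: smallest is -11135 mod 508 = 41 (at t = 22), with v = -259.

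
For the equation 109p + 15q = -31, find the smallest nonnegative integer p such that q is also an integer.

gcd(109, 15):
  109 = 7·15 + 4
  15 = 3·4 + 3
  4 = 1·3 + 1
  3 = 3·1
so gcd(109, 15) = 1.
1 divides -31, so solutions exist.
Back-substitute for Bézout coefficients:
  1 = 4 - 1·3
  ... = 109·(4) + 15·(-29)
Scale by -31/1 = -31: (p₀, q₀) = (-124, 899).
General solution: p = -124 + 15t, q = 899 - 109t for integer t.
p ≥ 0: smallest is -124 mod 15 = 11 (at t = 9), with q = -82.

11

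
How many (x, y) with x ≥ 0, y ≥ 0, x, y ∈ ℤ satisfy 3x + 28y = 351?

5

gcd(28, 3) = 1.
By Bézout, 3·(-9) + 28·(1) = 1.
One solution: (5, 12).
General: x = 5 + 28t, y = 12 - 3t.
x ≥ 0 ⇒ t ≥ 0; y ≥ 0 ⇒ t ≤ 4. So t ∈ [0, 4]: 5 solutions.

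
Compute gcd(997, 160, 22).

1

gcd(997, 160) = 1  (997 = 6×160 + 37, 160 = 4×37 + 12, 37 = 3×12 + 1, 12 = 12×1).
gcd(1, 22) = 1.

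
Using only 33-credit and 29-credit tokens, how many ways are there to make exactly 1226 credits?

2

Need nonnegative integers with 33j + 29k = 1226.
gcd(33, 29) = 1, and 33·(-7) + 29·(8) = 1.
So (j₀, k₀) = (-8582, 9808); general j = -8582 + 29t, k = 9808 - 33t.
j ≥ 0 ⇒ t ≥ 296; k ≥ 0 ⇒ t ≤ 297. That's 2 values of t.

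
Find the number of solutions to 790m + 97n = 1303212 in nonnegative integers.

gcd(790, 97):
  790 = 8·97 + 14
  97 = 6·14 + 13
  14 = 1·13 + 1
  13 = 13·1
so gcd(790, 97) = 1.
Back-substitute for Bézout coefficients:
  1 = 14 - 1·13
  ... = 790·(7) + 97·(-57)
Scale by 1303212: one solution is (9122484, -74283084). Reduce m mod 97: (22, 13256).
General: m = 22 + 97t, n = 13256 - 790t.
m ≥ 0 ⇒ t ≥ 0; n ≥ 0 ⇒ t ≤ 16. So t ∈ [0, 16]: 17 solutions.

17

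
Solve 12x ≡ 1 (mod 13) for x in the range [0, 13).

12

gcd(13, 12):
  13 = 1·12 + 1
  12 = 12·1
so gcd(13, 12) = 1.
Back-substitute for Bézout coefficients:
  1 = 13 - 1·12
  ... = 12·(-1) + 13·(1)
So 12·-1 ≡ 1 (mod 13), and -1 mod 13 = 12.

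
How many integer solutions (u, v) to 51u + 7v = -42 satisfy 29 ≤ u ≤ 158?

gcd(51, 7) = 1.
By Bézout, 51×(-3) + 7×(22) = 1.
Particular solution: (0, -6).
General solution: u = 0 + 7t, v = -6 - 51t for integer t.
29 ≤ 0 + 7t ≤ 158 gives t ∈ [5, 22], which is 18 values.

18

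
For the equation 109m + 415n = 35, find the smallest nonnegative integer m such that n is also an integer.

145

gcd(415, 109) = 1  (415 = 3×109 + 88, 109 = 1×88 + 21, 88 = 4×21 + 4, 21 = 5×4 + 1, 4 = 4×1).
1 divides 35, so solutions exist.
Back-substituting, 109×(99) + 415×(-26) = 1.
Scale by 35/1 = 35: (m₀, n₀) = (3465, -910).
General solution: m = 3465 + 415t, n = -910 - 109t for integer t.
m ≥ 0: smallest is 3465 mod 415 = 145 (at t = -8), with n = -38.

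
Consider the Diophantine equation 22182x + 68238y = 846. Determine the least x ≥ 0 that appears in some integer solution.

gcd(68238, 22182) = 6.
6 divides 846, so solutions exist.
By Bézout, 22182×(3670) + 68238×(-1193) = 6.
Scale by 846/6 = 141: (x₀, y₀) = (517470, -168213).
General solution: x = 517470 + 11373t, y = -168213 - 3697t for integer t.
x ≥ 0: smallest is 517470 mod 11373 = 5685 (at t = -45), with y = -1848.

5685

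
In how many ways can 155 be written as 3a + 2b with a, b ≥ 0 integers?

26

gcd(3, 2):
  3 = 1·2 + 1
  2 = 2·1
so gcd(3, 2) = 1.
Back-substitute for Bézout coefficients:
  1 = 3 - 1·2
  ... = 3·(1) + 2·(-1)
Scale by 155: one solution is (155, -155). Reduce a mod 2: (1, 76).
General: a = 1 + 2t, b = 76 - 3t.
a ≥ 0 ⇒ t ≥ 0; b ≥ 0 ⇒ t ≤ 25. So t ∈ [0, 25]: 26 solutions.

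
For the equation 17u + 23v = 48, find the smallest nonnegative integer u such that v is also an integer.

gcd(23, 17) = 1  (23 = 1×17 + 6, 17 = 2×6 + 5, 6 = 1×5 + 1, 5 = 5×1).
1 divides 48, so solutions exist.
Back-substituting, 17×(-4) + 23×(3) = 1.
Scale by 48/1 = 48: (u₀, v₀) = (-192, 144).
General solution: u = -192 + 23t, v = 144 - 17t for integer t.
u ≥ 0: smallest is -192 mod 23 = 15 (at t = 9), with v = -9.

15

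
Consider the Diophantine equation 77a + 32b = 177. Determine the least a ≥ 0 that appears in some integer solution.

gcd(77, 32) = 1.
1 divides 177, so solutions exist.
By Bézout, 77×(5) + 32×(-12) = 1.
Scale by 177/1 = 177: (a₀, b₀) = (885, -2124).
General solution: a = 885 + 32t, b = -2124 - 77t for integer t.
a ≥ 0: smallest is 885 mod 32 = 21 (at t = -27), with b = -45.

21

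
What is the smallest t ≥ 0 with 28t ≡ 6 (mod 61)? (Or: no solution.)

22

gcd(61, 28) = 1.
1 divides 6, so solutions exist.
By Bézout, 28*(24) + 61*(-11) = 1.
So 28*(24) ≡ 1 (mod 61); multiply by 6: t ≡ 144 (mod 61).
Smallest nonnegative: t = 144 mod 61 = 22.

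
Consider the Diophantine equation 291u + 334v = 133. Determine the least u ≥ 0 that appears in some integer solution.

gcd(334, 291) = 1  (334 = 1×291 + 43, 291 = 6×43 + 33, 43 = 1×33 + 10, 33 = 3×10 + 3, 10 = 3×3 + 1, 3 = 3×1).
1 divides 133, so solutions exist.
Back-substituting, 291×(-101) + 334×(88) = 1.
Scale by 133/1 = 133: (u₀, v₀) = (-13433, 11704).
General solution: u = -13433 + 334t, v = 11704 - 291t for integer t.
u ≥ 0: smallest is -13433 mod 334 = 261 (at t = 41), with v = -227.

261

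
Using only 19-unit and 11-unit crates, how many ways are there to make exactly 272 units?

Need nonnegative integers with 19j + 11k = 272.
gcd(19, 11) = 1, and 19·(-4) + 11·(7) = 1.
So (j₀, k₀) = (-1088, 1904); general j = -1088 + 11t, k = 1904 - 19t.
j ≥ 0 ⇒ t ≥ 99; k ≥ 0 ⇒ t ≤ 100. That's 2 values of t.

2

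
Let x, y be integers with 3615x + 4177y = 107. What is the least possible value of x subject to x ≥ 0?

gcd(4177, 3615) = 1.
1 divides 107, so solutions exist.
By Bézout, 3615*(-275) + 4177*(238) = 1.
Scale by 107/1 = 107: (x₀, y₀) = (-29425, 25466).
General solution: x = -29425 + 4177t, y = 25466 - 3615t for integer t.
x ≥ 0: smallest is -29425 mod 4177 = 3991 (at t = 8), with y = -3454.

3991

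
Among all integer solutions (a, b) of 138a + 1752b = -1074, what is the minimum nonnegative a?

43

gcd(1752, 138) = 6.
6 divides -1074, so solutions exist.
By Bézout, 138·(127) + 1752·(-10) = 6.
Scale by -1074/6 = -179: (a₀, b₀) = (-22733, 1790).
General solution: a = -22733 + 292t, b = 1790 - 23t for integer t.
a ≥ 0: smallest is -22733 mod 292 = 43 (at t = 78), with b = -4.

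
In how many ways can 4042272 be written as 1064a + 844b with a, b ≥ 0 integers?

gcd(1064, 844) = 4  (1064 = 1*844 + 220, 844 = 3*220 + 184, 220 = 1*184 + 36, 184 = 5*36 + 4, 36 = 9*4).
Back-substituting, 1064*(-23) + 844*(29) = 4.
Scale by 1010568: one solution is (-23243064, 29306472). Reduce a mod 211: (63, 4710).
General: a = 63 + 211t, b = 4710 - 266t.
a ≥ 0 ⇒ t ≥ 0; b ≥ 0 ⇒ t ≤ 17. So t ∈ [0, 17]: 18 solutions.

18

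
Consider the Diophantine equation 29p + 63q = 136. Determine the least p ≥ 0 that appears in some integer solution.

gcd(63, 29) = 1.
1 divides 136, so solutions exist.
By Bézout, 29×(-13) + 63×(6) = 1.
Scale by 136/1 = 136: (p₀, q₀) = (-1768, 816).
General solution: p = -1768 + 63t, q = 816 - 29t for integer t.
p ≥ 0: smallest is -1768 mod 63 = 59 (at t = 29), with q = -25.

59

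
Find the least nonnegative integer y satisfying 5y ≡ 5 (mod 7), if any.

gcd(7, 5) = 1  (7 = 1·5 + 2, 5 = 2·2 + 1, 2 = 2·1).
1 divides 5, so solutions exist.
Back-substituting, 5·(3) + 7·(-2) = 1.
So 5·(3) ≡ 1 (mod 7); multiply by 5: y ≡ 15 (mod 7).
Smallest nonnegative: y = 15 mod 7 = 1.

1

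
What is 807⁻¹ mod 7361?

gcd(7361, 807) = 1.
By Bézout, 807×(-1277) + 7361×(140) = 1.
So 807×-1277 ≡ 1 (mod 7361), and -1277 mod 7361 = 6084.

6084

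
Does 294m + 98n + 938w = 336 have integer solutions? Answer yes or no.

yes

gcd(294, 98) = 98.
gcd(98, 938) = 14.
14 divides 336, so integer solutions exist.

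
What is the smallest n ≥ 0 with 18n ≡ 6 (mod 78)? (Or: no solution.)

9

gcd(78, 18) = 6  (78 = 4×18 + 6, 18 = 3×6).
6 divides 6, so solutions exist.
Back-substituting, 18×(-4) + 78×(1) = 6.
So 18×(-4) ≡ 6 (mod 78); multiply by 1: n ≡ -4 (mod 13).
Smallest nonnegative: n = -4 mod 13 = 9.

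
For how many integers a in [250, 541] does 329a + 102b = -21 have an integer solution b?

2

gcd(329, 102) = 1.
By Bézout, 329·(-31) + 102·(100) = 1.
Particular solution: (39, -126).
General solution: a = 39 + 102t, b = -126 - 329t for integer t.
250 ≤ 39 + 102t ≤ 541 gives t ∈ [3, 4], which is 2 values.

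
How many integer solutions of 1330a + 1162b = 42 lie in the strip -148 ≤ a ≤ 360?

gcd(1330, 1162):
  1330 = 1*1162 + 168
  1162 = 6*168 + 154
  168 = 1*154 + 14
  154 = 11*14
so gcd(1330, 1162) = 14.
Back-substitute for Bézout coefficients:
  14 = 168 - 1*154
  ... = 1330*(7) + 1162*(-8)
Scale by 3: particular solution (21, -24); reduce a mod 83: (21, -24).
General solution: a = 21 + 83t, b = -24 - 95t for integer t.
-148 ≤ 21 + 83t ≤ 360 gives t ∈ [-2, 4], which is 7 values.

7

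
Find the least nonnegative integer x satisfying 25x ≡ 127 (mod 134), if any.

123

gcd(134, 25) = 1  (134 = 5*25 + 9, 25 = 2*9 + 7, 9 = 1*7 + 2, 7 = 3*2 + 1, 2 = 2*1).
1 divides 127, so solutions exist.
Back-substituting, 25*(59) + 134*(-11) = 1.
So 25*(59) ≡ 1 (mod 134); multiply by 127: x ≡ 7493 (mod 134).
Smallest nonnegative: x = 7493 mod 134 = 123.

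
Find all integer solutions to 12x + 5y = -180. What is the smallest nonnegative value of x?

gcd(12, 5) = 1.
1 divides -180, so solutions exist.
By Bézout, 12·(-2) + 5·(5) = 1.
Scale by -180/1 = -180: (x₀, y₀) = (360, -900).
General solution: x = 360 + 5t, y = -900 - 12t for integer t.
x ≥ 0: smallest is 360 mod 5 = 0 (at t = -72), with y = -36.

0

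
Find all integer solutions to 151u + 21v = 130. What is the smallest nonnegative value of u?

1

gcd(151, 21) = 1.
1 divides 130, so solutions exist.
By Bézout, 151*(-5) + 21*(36) = 1.
Scale by 130/1 = 130: (u₀, v₀) = (-650, 4680).
General solution: u = -650 + 21t, v = 4680 - 151t for integer t.
u ≥ 0: smallest is -650 mod 21 = 1 (at t = 31), with v = -1.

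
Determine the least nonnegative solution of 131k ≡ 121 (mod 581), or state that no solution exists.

gcd(581, 131) = 1  (581 = 4·131 + 57, 131 = 2·57 + 17, 57 = 3·17 + 6, 17 = 2·6 + 5, 6 = 1·5 + 1, 5 = 5·1).
1 divides 121, so solutions exist.
Back-substituting, 131·(-102) + 581·(23) = 1.
So 131·(-102) ≡ 1 (mod 581); multiply by 121: k ≡ -12342 (mod 581).
Smallest nonnegative: k = -12342 mod 581 = 440.

440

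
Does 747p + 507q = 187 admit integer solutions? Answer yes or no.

no

gcd(747, 507) = 3  (747 = 1×507 + 240, 507 = 2×240 + 27, 240 = 8×27 + 24, 27 = 1×24 + 3, 24 = 8×3).
3 does not divide 187 (remainder 1), so no integer solutions.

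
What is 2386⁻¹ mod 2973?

gcd(2973, 2386) = 1  (2973 = 1*2386 + 587, 2386 = 4*587 + 38, 587 = 15*38 + 17, 38 = 2*17 + 4, 17 = 4*4 + 1, 4 = 4*1).
Back-substituting, 2386*(-704) + 2973*(565) = 1.
So 2386*-704 ≡ 1 (mod 2973), and -704 mod 2973 = 2269.

2269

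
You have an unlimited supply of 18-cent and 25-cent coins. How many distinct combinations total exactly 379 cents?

Need nonnegative integers with 18j + 25k = 379.
gcd(18, 25) = 1, and 18·(7) + 25·(-5) = 1.
So (j₀, k₀) = (2653, -1895); general j = 2653 + 25t, k = -1895 - 18t.
j ≥ 0 ⇒ t ≥ -106; k ≥ 0 ⇒ t ≤ -106. That's 1 value of t.

1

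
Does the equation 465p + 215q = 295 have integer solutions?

gcd(465, 215) = 5.
5 divides 295, so integer solutions exist.

yes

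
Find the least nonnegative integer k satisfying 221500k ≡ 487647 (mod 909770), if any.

gcd(909770, 221500) = 10  (909770 = 4·221500 + 23770, 221500 = 9·23770 + 7570, 23770 = 3·7570 + 1060, 7570 = 7·1060 + 150, 1060 = 7·150 + 10, 150 = 15·10).
10 does not divide 487647, so the congruence has no solution.

no solution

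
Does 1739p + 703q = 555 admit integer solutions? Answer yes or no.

gcd(1739, 703) = 37.
37 divides 555, so integer solutions exist.

yes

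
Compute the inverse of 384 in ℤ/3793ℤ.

3309

gcd(3793, 384) = 1  (3793 = 9·384 + 337, 384 = 1·337 + 47, 337 = 7·47 + 8, 47 = 5·8 + 7, 8 = 1·7 + 1, 7 = 7·1).
Back-substituting, 384·(-484) + 3793·(49) = 1.
So 384·-484 ≡ 1 (mod 3793), and -484 mod 3793 = 3309.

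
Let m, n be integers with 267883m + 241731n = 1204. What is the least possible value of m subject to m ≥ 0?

gcd(267883, 241731) = 7.
7 divides 1204, so solutions exist.
By Bézout, 267883·(3799) + 241731·(-4210) = 7.
Scale by 1204/7 = 172: (m₀, n₀) = (653428, -724120).
General solution: m = 653428 + 34533t, n = -724120 - 38269t for integer t.
m ≥ 0: smallest is 653428 mod 34533 = 31834 (at t = -18), with n = -35278.

31834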